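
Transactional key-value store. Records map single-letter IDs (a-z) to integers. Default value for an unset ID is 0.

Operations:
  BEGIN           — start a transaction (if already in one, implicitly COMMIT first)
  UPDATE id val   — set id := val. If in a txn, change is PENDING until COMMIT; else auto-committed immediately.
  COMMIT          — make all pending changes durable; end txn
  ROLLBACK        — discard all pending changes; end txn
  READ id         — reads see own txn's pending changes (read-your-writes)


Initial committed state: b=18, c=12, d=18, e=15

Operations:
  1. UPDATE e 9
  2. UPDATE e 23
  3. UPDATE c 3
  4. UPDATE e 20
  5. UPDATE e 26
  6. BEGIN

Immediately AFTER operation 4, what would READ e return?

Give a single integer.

Initial committed: {b=18, c=12, d=18, e=15}
Op 1: UPDATE e=9 (auto-commit; committed e=9)
Op 2: UPDATE e=23 (auto-commit; committed e=23)
Op 3: UPDATE c=3 (auto-commit; committed c=3)
Op 4: UPDATE e=20 (auto-commit; committed e=20)
After op 4: visible(e) = 20 (pending={}, committed={b=18, c=3, d=18, e=20})

Answer: 20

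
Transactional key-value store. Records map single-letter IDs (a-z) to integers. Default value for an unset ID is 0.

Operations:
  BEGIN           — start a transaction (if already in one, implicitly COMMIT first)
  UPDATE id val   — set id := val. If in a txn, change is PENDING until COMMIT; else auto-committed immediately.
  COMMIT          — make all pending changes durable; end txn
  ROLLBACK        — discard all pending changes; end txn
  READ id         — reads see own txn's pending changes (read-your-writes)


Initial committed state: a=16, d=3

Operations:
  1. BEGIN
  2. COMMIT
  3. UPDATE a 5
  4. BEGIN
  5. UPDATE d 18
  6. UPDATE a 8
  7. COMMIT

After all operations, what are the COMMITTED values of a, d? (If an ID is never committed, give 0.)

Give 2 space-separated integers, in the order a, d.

Initial committed: {a=16, d=3}
Op 1: BEGIN: in_txn=True, pending={}
Op 2: COMMIT: merged [] into committed; committed now {a=16, d=3}
Op 3: UPDATE a=5 (auto-commit; committed a=5)
Op 4: BEGIN: in_txn=True, pending={}
Op 5: UPDATE d=18 (pending; pending now {d=18})
Op 6: UPDATE a=8 (pending; pending now {a=8, d=18})
Op 7: COMMIT: merged ['a', 'd'] into committed; committed now {a=8, d=18}
Final committed: {a=8, d=18}

Answer: 8 18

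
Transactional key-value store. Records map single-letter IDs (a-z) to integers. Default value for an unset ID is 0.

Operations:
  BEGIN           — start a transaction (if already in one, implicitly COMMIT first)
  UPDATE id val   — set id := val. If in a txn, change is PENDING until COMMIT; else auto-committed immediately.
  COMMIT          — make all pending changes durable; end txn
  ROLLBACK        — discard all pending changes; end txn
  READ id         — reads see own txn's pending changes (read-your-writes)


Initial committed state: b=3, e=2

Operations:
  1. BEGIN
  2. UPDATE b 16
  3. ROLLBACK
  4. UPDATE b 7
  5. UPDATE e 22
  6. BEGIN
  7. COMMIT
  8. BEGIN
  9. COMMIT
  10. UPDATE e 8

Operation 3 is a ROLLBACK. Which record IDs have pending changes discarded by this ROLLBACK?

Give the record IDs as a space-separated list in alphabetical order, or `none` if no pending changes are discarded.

Answer: b

Derivation:
Initial committed: {b=3, e=2}
Op 1: BEGIN: in_txn=True, pending={}
Op 2: UPDATE b=16 (pending; pending now {b=16})
Op 3: ROLLBACK: discarded pending ['b']; in_txn=False
Op 4: UPDATE b=7 (auto-commit; committed b=7)
Op 5: UPDATE e=22 (auto-commit; committed e=22)
Op 6: BEGIN: in_txn=True, pending={}
Op 7: COMMIT: merged [] into committed; committed now {b=7, e=22}
Op 8: BEGIN: in_txn=True, pending={}
Op 9: COMMIT: merged [] into committed; committed now {b=7, e=22}
Op 10: UPDATE e=8 (auto-commit; committed e=8)
ROLLBACK at op 3 discards: ['b']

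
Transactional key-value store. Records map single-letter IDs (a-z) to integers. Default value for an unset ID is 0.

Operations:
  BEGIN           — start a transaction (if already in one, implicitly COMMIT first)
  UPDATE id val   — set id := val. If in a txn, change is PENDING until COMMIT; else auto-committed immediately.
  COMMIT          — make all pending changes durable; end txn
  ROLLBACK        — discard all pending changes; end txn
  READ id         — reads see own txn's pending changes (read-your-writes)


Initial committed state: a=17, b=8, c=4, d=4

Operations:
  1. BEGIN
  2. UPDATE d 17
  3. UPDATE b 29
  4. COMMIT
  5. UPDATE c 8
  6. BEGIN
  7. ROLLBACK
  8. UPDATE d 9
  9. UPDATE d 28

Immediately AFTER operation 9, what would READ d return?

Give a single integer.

Initial committed: {a=17, b=8, c=4, d=4}
Op 1: BEGIN: in_txn=True, pending={}
Op 2: UPDATE d=17 (pending; pending now {d=17})
Op 3: UPDATE b=29 (pending; pending now {b=29, d=17})
Op 4: COMMIT: merged ['b', 'd'] into committed; committed now {a=17, b=29, c=4, d=17}
Op 5: UPDATE c=8 (auto-commit; committed c=8)
Op 6: BEGIN: in_txn=True, pending={}
Op 7: ROLLBACK: discarded pending []; in_txn=False
Op 8: UPDATE d=9 (auto-commit; committed d=9)
Op 9: UPDATE d=28 (auto-commit; committed d=28)
After op 9: visible(d) = 28 (pending={}, committed={a=17, b=29, c=8, d=28})

Answer: 28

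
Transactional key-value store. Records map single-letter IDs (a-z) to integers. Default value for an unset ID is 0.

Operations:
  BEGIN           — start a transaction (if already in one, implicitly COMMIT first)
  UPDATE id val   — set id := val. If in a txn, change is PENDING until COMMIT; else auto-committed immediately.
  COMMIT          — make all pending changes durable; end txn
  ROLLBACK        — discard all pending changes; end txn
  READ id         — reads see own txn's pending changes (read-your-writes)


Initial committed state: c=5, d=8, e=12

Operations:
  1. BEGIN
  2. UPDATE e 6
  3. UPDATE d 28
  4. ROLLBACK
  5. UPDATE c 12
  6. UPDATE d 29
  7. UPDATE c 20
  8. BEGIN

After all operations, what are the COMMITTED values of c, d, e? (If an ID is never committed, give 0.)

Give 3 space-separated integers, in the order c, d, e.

Initial committed: {c=5, d=8, e=12}
Op 1: BEGIN: in_txn=True, pending={}
Op 2: UPDATE e=6 (pending; pending now {e=6})
Op 3: UPDATE d=28 (pending; pending now {d=28, e=6})
Op 4: ROLLBACK: discarded pending ['d', 'e']; in_txn=False
Op 5: UPDATE c=12 (auto-commit; committed c=12)
Op 6: UPDATE d=29 (auto-commit; committed d=29)
Op 7: UPDATE c=20 (auto-commit; committed c=20)
Op 8: BEGIN: in_txn=True, pending={}
Final committed: {c=20, d=29, e=12}

Answer: 20 29 12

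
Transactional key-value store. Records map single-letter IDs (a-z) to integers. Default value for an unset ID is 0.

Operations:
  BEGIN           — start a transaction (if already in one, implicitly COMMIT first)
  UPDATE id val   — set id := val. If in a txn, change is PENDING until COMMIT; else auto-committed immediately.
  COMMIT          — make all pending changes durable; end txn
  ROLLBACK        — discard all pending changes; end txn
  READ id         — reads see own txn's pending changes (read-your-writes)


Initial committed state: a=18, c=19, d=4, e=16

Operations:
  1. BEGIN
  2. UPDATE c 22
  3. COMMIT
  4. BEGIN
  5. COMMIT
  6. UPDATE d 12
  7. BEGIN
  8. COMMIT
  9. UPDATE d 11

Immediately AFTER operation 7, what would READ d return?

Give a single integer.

Initial committed: {a=18, c=19, d=4, e=16}
Op 1: BEGIN: in_txn=True, pending={}
Op 2: UPDATE c=22 (pending; pending now {c=22})
Op 3: COMMIT: merged ['c'] into committed; committed now {a=18, c=22, d=4, e=16}
Op 4: BEGIN: in_txn=True, pending={}
Op 5: COMMIT: merged [] into committed; committed now {a=18, c=22, d=4, e=16}
Op 6: UPDATE d=12 (auto-commit; committed d=12)
Op 7: BEGIN: in_txn=True, pending={}
After op 7: visible(d) = 12 (pending={}, committed={a=18, c=22, d=12, e=16})

Answer: 12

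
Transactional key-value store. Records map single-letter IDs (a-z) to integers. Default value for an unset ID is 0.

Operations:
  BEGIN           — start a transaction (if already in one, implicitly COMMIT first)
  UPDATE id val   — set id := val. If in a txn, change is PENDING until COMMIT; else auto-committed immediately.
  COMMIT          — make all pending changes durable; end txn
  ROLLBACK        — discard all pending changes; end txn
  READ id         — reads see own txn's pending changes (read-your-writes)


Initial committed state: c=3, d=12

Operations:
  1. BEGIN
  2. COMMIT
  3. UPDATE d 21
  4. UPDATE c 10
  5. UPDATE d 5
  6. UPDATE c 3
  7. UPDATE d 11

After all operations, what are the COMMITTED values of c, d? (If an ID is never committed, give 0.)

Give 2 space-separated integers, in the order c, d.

Answer: 3 11

Derivation:
Initial committed: {c=3, d=12}
Op 1: BEGIN: in_txn=True, pending={}
Op 2: COMMIT: merged [] into committed; committed now {c=3, d=12}
Op 3: UPDATE d=21 (auto-commit; committed d=21)
Op 4: UPDATE c=10 (auto-commit; committed c=10)
Op 5: UPDATE d=5 (auto-commit; committed d=5)
Op 6: UPDATE c=3 (auto-commit; committed c=3)
Op 7: UPDATE d=11 (auto-commit; committed d=11)
Final committed: {c=3, d=11}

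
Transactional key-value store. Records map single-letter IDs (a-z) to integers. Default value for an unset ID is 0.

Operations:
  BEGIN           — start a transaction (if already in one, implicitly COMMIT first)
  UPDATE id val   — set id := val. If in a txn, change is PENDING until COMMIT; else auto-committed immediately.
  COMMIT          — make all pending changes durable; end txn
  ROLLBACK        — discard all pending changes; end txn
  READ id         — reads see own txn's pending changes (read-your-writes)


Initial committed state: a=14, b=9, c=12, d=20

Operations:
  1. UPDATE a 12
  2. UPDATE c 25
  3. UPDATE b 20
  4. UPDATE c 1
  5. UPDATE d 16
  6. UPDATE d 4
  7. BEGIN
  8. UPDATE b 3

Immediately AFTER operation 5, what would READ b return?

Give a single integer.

Initial committed: {a=14, b=9, c=12, d=20}
Op 1: UPDATE a=12 (auto-commit; committed a=12)
Op 2: UPDATE c=25 (auto-commit; committed c=25)
Op 3: UPDATE b=20 (auto-commit; committed b=20)
Op 4: UPDATE c=1 (auto-commit; committed c=1)
Op 5: UPDATE d=16 (auto-commit; committed d=16)
After op 5: visible(b) = 20 (pending={}, committed={a=12, b=20, c=1, d=16})

Answer: 20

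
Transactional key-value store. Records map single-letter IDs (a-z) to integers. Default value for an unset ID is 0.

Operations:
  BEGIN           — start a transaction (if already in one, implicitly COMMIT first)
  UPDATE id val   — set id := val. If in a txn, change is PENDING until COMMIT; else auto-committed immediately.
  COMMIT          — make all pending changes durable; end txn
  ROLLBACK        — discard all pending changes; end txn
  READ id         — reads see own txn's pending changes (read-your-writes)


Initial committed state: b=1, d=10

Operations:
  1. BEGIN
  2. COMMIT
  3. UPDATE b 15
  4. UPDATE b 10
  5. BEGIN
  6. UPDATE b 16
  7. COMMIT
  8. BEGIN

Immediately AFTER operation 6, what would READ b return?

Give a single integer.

Initial committed: {b=1, d=10}
Op 1: BEGIN: in_txn=True, pending={}
Op 2: COMMIT: merged [] into committed; committed now {b=1, d=10}
Op 3: UPDATE b=15 (auto-commit; committed b=15)
Op 4: UPDATE b=10 (auto-commit; committed b=10)
Op 5: BEGIN: in_txn=True, pending={}
Op 6: UPDATE b=16 (pending; pending now {b=16})
After op 6: visible(b) = 16 (pending={b=16}, committed={b=10, d=10})

Answer: 16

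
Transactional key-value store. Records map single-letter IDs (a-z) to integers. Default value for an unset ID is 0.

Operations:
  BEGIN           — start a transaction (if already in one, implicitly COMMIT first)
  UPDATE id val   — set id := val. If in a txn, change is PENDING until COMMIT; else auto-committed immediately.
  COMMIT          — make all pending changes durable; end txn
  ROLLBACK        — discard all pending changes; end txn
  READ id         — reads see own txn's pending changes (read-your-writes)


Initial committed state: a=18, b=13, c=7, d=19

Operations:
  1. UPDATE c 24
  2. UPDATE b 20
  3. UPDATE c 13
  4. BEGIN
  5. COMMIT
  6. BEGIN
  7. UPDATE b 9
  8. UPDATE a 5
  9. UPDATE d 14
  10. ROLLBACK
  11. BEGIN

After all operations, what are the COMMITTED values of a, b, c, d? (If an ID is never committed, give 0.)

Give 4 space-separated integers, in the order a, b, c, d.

Initial committed: {a=18, b=13, c=7, d=19}
Op 1: UPDATE c=24 (auto-commit; committed c=24)
Op 2: UPDATE b=20 (auto-commit; committed b=20)
Op 3: UPDATE c=13 (auto-commit; committed c=13)
Op 4: BEGIN: in_txn=True, pending={}
Op 5: COMMIT: merged [] into committed; committed now {a=18, b=20, c=13, d=19}
Op 6: BEGIN: in_txn=True, pending={}
Op 7: UPDATE b=9 (pending; pending now {b=9})
Op 8: UPDATE a=5 (pending; pending now {a=5, b=9})
Op 9: UPDATE d=14 (pending; pending now {a=5, b=9, d=14})
Op 10: ROLLBACK: discarded pending ['a', 'b', 'd']; in_txn=False
Op 11: BEGIN: in_txn=True, pending={}
Final committed: {a=18, b=20, c=13, d=19}

Answer: 18 20 13 19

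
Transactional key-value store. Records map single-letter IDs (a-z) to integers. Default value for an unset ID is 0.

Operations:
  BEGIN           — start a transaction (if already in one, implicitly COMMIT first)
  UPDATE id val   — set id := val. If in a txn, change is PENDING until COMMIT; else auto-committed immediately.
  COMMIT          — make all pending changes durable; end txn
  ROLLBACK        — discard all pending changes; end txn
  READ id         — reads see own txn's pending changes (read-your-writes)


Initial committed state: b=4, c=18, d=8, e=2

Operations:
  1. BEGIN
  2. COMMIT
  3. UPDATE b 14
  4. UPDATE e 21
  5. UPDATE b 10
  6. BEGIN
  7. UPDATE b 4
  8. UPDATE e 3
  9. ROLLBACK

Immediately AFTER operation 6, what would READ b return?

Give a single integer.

Answer: 10

Derivation:
Initial committed: {b=4, c=18, d=8, e=2}
Op 1: BEGIN: in_txn=True, pending={}
Op 2: COMMIT: merged [] into committed; committed now {b=4, c=18, d=8, e=2}
Op 3: UPDATE b=14 (auto-commit; committed b=14)
Op 4: UPDATE e=21 (auto-commit; committed e=21)
Op 5: UPDATE b=10 (auto-commit; committed b=10)
Op 6: BEGIN: in_txn=True, pending={}
After op 6: visible(b) = 10 (pending={}, committed={b=10, c=18, d=8, e=21})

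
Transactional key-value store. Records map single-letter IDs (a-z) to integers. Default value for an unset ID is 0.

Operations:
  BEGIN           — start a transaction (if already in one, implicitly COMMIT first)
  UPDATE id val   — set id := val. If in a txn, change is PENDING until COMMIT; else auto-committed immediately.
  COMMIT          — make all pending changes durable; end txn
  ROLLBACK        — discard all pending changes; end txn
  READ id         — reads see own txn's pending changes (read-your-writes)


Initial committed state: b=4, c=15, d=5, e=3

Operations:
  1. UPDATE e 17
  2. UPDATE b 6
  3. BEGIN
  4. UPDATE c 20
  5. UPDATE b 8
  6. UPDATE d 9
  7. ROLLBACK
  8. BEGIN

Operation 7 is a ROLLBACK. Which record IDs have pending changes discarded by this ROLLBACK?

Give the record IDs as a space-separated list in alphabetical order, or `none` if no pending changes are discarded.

Answer: b c d

Derivation:
Initial committed: {b=4, c=15, d=5, e=3}
Op 1: UPDATE e=17 (auto-commit; committed e=17)
Op 2: UPDATE b=6 (auto-commit; committed b=6)
Op 3: BEGIN: in_txn=True, pending={}
Op 4: UPDATE c=20 (pending; pending now {c=20})
Op 5: UPDATE b=8 (pending; pending now {b=8, c=20})
Op 6: UPDATE d=9 (pending; pending now {b=8, c=20, d=9})
Op 7: ROLLBACK: discarded pending ['b', 'c', 'd']; in_txn=False
Op 8: BEGIN: in_txn=True, pending={}
ROLLBACK at op 7 discards: ['b', 'c', 'd']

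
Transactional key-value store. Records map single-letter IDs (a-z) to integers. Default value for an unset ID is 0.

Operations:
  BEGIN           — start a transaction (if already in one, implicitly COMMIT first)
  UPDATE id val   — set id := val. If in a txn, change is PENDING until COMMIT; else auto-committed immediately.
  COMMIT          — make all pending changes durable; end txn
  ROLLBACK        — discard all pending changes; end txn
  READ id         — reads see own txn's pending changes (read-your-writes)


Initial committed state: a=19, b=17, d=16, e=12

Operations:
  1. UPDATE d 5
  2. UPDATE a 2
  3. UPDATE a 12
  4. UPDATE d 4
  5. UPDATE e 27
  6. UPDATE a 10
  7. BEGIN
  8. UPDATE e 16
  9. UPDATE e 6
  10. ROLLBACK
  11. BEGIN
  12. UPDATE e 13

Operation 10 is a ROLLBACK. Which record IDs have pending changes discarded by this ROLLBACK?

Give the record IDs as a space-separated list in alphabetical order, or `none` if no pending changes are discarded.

Answer: e

Derivation:
Initial committed: {a=19, b=17, d=16, e=12}
Op 1: UPDATE d=5 (auto-commit; committed d=5)
Op 2: UPDATE a=2 (auto-commit; committed a=2)
Op 3: UPDATE a=12 (auto-commit; committed a=12)
Op 4: UPDATE d=4 (auto-commit; committed d=4)
Op 5: UPDATE e=27 (auto-commit; committed e=27)
Op 6: UPDATE a=10 (auto-commit; committed a=10)
Op 7: BEGIN: in_txn=True, pending={}
Op 8: UPDATE e=16 (pending; pending now {e=16})
Op 9: UPDATE e=6 (pending; pending now {e=6})
Op 10: ROLLBACK: discarded pending ['e']; in_txn=False
Op 11: BEGIN: in_txn=True, pending={}
Op 12: UPDATE e=13 (pending; pending now {e=13})
ROLLBACK at op 10 discards: ['e']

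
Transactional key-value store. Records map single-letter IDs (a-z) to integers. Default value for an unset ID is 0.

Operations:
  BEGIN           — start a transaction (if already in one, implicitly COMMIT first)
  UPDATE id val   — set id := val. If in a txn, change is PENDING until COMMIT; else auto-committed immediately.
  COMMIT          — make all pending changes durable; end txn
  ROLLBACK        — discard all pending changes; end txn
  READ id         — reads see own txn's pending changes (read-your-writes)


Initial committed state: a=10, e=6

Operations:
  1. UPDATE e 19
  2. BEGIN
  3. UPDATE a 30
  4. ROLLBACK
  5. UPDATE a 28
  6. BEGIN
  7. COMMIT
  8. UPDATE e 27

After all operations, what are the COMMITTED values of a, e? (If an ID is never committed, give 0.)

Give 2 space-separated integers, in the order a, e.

Answer: 28 27

Derivation:
Initial committed: {a=10, e=6}
Op 1: UPDATE e=19 (auto-commit; committed e=19)
Op 2: BEGIN: in_txn=True, pending={}
Op 3: UPDATE a=30 (pending; pending now {a=30})
Op 4: ROLLBACK: discarded pending ['a']; in_txn=False
Op 5: UPDATE a=28 (auto-commit; committed a=28)
Op 6: BEGIN: in_txn=True, pending={}
Op 7: COMMIT: merged [] into committed; committed now {a=28, e=19}
Op 8: UPDATE e=27 (auto-commit; committed e=27)
Final committed: {a=28, e=27}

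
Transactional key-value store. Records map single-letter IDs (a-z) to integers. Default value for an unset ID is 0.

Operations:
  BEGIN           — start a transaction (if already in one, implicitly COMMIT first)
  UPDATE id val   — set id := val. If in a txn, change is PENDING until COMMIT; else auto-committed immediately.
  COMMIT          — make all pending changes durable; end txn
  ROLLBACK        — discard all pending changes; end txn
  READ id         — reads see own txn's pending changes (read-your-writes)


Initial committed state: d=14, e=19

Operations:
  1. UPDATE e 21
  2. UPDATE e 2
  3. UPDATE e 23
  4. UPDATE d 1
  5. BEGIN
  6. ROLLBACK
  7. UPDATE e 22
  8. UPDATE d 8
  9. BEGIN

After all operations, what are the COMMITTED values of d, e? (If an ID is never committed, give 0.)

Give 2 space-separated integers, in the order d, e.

Answer: 8 22

Derivation:
Initial committed: {d=14, e=19}
Op 1: UPDATE e=21 (auto-commit; committed e=21)
Op 2: UPDATE e=2 (auto-commit; committed e=2)
Op 3: UPDATE e=23 (auto-commit; committed e=23)
Op 4: UPDATE d=1 (auto-commit; committed d=1)
Op 5: BEGIN: in_txn=True, pending={}
Op 6: ROLLBACK: discarded pending []; in_txn=False
Op 7: UPDATE e=22 (auto-commit; committed e=22)
Op 8: UPDATE d=8 (auto-commit; committed d=8)
Op 9: BEGIN: in_txn=True, pending={}
Final committed: {d=8, e=22}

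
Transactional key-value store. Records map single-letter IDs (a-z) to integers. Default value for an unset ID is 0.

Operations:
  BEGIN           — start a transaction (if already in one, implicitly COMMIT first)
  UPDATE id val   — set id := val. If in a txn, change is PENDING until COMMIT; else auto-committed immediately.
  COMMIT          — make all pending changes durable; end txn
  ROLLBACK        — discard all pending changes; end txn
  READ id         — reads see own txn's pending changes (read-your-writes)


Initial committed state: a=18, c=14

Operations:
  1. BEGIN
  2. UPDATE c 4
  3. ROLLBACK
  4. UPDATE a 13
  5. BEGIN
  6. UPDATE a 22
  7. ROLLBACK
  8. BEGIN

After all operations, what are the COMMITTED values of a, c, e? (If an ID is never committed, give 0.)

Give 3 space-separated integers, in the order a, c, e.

Initial committed: {a=18, c=14}
Op 1: BEGIN: in_txn=True, pending={}
Op 2: UPDATE c=4 (pending; pending now {c=4})
Op 3: ROLLBACK: discarded pending ['c']; in_txn=False
Op 4: UPDATE a=13 (auto-commit; committed a=13)
Op 5: BEGIN: in_txn=True, pending={}
Op 6: UPDATE a=22 (pending; pending now {a=22})
Op 7: ROLLBACK: discarded pending ['a']; in_txn=False
Op 8: BEGIN: in_txn=True, pending={}
Final committed: {a=13, c=14}

Answer: 13 14 0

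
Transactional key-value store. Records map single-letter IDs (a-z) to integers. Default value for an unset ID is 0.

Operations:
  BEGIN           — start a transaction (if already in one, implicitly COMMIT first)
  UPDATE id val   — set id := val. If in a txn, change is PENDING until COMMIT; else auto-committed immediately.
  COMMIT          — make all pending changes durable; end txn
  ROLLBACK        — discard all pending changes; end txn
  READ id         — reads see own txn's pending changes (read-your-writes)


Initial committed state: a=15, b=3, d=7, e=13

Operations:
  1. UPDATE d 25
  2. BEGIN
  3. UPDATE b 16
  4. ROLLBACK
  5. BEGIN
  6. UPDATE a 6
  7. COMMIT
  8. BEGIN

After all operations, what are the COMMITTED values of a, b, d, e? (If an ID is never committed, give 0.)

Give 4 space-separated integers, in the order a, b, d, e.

Answer: 6 3 25 13

Derivation:
Initial committed: {a=15, b=3, d=7, e=13}
Op 1: UPDATE d=25 (auto-commit; committed d=25)
Op 2: BEGIN: in_txn=True, pending={}
Op 3: UPDATE b=16 (pending; pending now {b=16})
Op 4: ROLLBACK: discarded pending ['b']; in_txn=False
Op 5: BEGIN: in_txn=True, pending={}
Op 6: UPDATE a=6 (pending; pending now {a=6})
Op 7: COMMIT: merged ['a'] into committed; committed now {a=6, b=3, d=25, e=13}
Op 8: BEGIN: in_txn=True, pending={}
Final committed: {a=6, b=3, d=25, e=13}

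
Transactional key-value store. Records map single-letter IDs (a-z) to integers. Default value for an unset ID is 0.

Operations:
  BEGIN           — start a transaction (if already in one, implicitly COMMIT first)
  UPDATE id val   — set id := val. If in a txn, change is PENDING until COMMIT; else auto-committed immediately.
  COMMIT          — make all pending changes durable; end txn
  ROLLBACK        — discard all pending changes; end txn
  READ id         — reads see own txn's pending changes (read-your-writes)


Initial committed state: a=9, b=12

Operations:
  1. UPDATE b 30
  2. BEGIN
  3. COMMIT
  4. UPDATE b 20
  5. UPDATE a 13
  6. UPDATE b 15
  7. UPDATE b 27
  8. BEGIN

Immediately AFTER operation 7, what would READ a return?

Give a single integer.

Answer: 13

Derivation:
Initial committed: {a=9, b=12}
Op 1: UPDATE b=30 (auto-commit; committed b=30)
Op 2: BEGIN: in_txn=True, pending={}
Op 3: COMMIT: merged [] into committed; committed now {a=9, b=30}
Op 4: UPDATE b=20 (auto-commit; committed b=20)
Op 5: UPDATE a=13 (auto-commit; committed a=13)
Op 6: UPDATE b=15 (auto-commit; committed b=15)
Op 7: UPDATE b=27 (auto-commit; committed b=27)
After op 7: visible(a) = 13 (pending={}, committed={a=13, b=27})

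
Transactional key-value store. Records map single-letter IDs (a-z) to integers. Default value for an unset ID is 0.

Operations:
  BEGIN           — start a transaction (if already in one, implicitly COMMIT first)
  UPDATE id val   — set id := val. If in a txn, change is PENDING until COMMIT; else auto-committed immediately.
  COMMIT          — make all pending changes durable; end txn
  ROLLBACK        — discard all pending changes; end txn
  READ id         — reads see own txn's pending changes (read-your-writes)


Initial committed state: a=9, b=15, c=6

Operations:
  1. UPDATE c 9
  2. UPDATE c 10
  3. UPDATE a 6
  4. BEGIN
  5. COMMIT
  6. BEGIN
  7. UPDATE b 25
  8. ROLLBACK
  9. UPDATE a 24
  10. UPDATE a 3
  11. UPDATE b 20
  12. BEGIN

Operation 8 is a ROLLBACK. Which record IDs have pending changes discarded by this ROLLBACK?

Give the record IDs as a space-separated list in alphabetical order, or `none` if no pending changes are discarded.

Initial committed: {a=9, b=15, c=6}
Op 1: UPDATE c=9 (auto-commit; committed c=9)
Op 2: UPDATE c=10 (auto-commit; committed c=10)
Op 3: UPDATE a=6 (auto-commit; committed a=6)
Op 4: BEGIN: in_txn=True, pending={}
Op 5: COMMIT: merged [] into committed; committed now {a=6, b=15, c=10}
Op 6: BEGIN: in_txn=True, pending={}
Op 7: UPDATE b=25 (pending; pending now {b=25})
Op 8: ROLLBACK: discarded pending ['b']; in_txn=False
Op 9: UPDATE a=24 (auto-commit; committed a=24)
Op 10: UPDATE a=3 (auto-commit; committed a=3)
Op 11: UPDATE b=20 (auto-commit; committed b=20)
Op 12: BEGIN: in_txn=True, pending={}
ROLLBACK at op 8 discards: ['b']

Answer: b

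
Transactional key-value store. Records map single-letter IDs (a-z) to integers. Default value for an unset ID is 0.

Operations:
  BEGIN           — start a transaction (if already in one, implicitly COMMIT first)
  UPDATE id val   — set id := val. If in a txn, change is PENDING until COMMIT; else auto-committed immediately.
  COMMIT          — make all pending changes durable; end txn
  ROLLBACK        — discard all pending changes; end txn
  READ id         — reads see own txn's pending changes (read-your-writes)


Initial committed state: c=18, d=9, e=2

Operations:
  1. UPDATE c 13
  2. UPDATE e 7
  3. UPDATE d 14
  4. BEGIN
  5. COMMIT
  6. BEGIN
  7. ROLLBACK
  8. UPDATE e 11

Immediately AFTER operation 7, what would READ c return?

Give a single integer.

Answer: 13

Derivation:
Initial committed: {c=18, d=9, e=2}
Op 1: UPDATE c=13 (auto-commit; committed c=13)
Op 2: UPDATE e=7 (auto-commit; committed e=7)
Op 3: UPDATE d=14 (auto-commit; committed d=14)
Op 4: BEGIN: in_txn=True, pending={}
Op 5: COMMIT: merged [] into committed; committed now {c=13, d=14, e=7}
Op 6: BEGIN: in_txn=True, pending={}
Op 7: ROLLBACK: discarded pending []; in_txn=False
After op 7: visible(c) = 13 (pending={}, committed={c=13, d=14, e=7})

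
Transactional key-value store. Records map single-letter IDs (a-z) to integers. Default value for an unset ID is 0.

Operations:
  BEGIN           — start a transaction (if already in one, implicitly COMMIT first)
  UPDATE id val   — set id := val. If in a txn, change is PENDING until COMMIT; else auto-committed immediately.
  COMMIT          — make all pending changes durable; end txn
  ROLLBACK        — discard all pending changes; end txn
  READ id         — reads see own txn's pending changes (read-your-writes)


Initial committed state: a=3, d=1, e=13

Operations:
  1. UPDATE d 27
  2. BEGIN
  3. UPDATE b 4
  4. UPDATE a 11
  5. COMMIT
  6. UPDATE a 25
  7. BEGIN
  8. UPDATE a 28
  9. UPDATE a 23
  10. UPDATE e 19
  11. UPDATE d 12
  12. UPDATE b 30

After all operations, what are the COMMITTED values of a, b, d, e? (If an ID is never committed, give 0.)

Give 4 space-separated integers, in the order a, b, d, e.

Answer: 25 4 27 13

Derivation:
Initial committed: {a=3, d=1, e=13}
Op 1: UPDATE d=27 (auto-commit; committed d=27)
Op 2: BEGIN: in_txn=True, pending={}
Op 3: UPDATE b=4 (pending; pending now {b=4})
Op 4: UPDATE a=11 (pending; pending now {a=11, b=4})
Op 5: COMMIT: merged ['a', 'b'] into committed; committed now {a=11, b=4, d=27, e=13}
Op 6: UPDATE a=25 (auto-commit; committed a=25)
Op 7: BEGIN: in_txn=True, pending={}
Op 8: UPDATE a=28 (pending; pending now {a=28})
Op 9: UPDATE a=23 (pending; pending now {a=23})
Op 10: UPDATE e=19 (pending; pending now {a=23, e=19})
Op 11: UPDATE d=12 (pending; pending now {a=23, d=12, e=19})
Op 12: UPDATE b=30 (pending; pending now {a=23, b=30, d=12, e=19})
Final committed: {a=25, b=4, d=27, e=13}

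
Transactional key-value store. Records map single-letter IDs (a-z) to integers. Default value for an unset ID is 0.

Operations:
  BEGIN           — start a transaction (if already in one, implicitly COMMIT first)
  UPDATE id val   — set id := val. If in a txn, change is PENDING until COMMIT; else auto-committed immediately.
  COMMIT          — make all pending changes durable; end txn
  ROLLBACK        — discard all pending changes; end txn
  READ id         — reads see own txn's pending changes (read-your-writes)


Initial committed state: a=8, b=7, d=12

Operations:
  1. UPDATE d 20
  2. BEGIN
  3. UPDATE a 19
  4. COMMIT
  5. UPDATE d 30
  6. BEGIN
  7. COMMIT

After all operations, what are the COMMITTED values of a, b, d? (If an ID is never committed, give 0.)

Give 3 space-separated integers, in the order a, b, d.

Answer: 19 7 30

Derivation:
Initial committed: {a=8, b=7, d=12}
Op 1: UPDATE d=20 (auto-commit; committed d=20)
Op 2: BEGIN: in_txn=True, pending={}
Op 3: UPDATE a=19 (pending; pending now {a=19})
Op 4: COMMIT: merged ['a'] into committed; committed now {a=19, b=7, d=20}
Op 5: UPDATE d=30 (auto-commit; committed d=30)
Op 6: BEGIN: in_txn=True, pending={}
Op 7: COMMIT: merged [] into committed; committed now {a=19, b=7, d=30}
Final committed: {a=19, b=7, d=30}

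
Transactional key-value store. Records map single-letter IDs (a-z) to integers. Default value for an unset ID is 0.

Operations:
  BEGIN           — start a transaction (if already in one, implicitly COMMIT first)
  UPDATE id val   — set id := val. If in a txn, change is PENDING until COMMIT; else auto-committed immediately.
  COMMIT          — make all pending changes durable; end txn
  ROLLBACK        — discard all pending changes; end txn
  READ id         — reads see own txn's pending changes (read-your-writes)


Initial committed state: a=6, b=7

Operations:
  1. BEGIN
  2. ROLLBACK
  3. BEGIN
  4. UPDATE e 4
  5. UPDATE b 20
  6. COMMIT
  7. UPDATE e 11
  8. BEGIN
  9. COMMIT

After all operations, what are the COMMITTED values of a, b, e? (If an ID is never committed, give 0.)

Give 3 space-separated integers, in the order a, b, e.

Initial committed: {a=6, b=7}
Op 1: BEGIN: in_txn=True, pending={}
Op 2: ROLLBACK: discarded pending []; in_txn=False
Op 3: BEGIN: in_txn=True, pending={}
Op 4: UPDATE e=4 (pending; pending now {e=4})
Op 5: UPDATE b=20 (pending; pending now {b=20, e=4})
Op 6: COMMIT: merged ['b', 'e'] into committed; committed now {a=6, b=20, e=4}
Op 7: UPDATE e=11 (auto-commit; committed e=11)
Op 8: BEGIN: in_txn=True, pending={}
Op 9: COMMIT: merged [] into committed; committed now {a=6, b=20, e=11}
Final committed: {a=6, b=20, e=11}

Answer: 6 20 11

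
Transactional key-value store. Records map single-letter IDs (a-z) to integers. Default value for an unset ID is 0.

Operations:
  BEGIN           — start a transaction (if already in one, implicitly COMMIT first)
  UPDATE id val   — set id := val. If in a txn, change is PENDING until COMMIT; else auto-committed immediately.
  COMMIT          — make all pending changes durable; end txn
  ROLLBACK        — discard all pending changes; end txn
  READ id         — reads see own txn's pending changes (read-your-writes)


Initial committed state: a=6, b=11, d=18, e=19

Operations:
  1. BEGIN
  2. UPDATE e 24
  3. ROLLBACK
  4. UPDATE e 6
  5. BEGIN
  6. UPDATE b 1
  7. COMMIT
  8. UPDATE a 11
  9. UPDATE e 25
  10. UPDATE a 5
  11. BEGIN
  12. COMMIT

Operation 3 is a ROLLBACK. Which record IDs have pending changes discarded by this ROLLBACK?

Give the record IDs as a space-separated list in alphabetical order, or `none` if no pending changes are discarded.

Initial committed: {a=6, b=11, d=18, e=19}
Op 1: BEGIN: in_txn=True, pending={}
Op 2: UPDATE e=24 (pending; pending now {e=24})
Op 3: ROLLBACK: discarded pending ['e']; in_txn=False
Op 4: UPDATE e=6 (auto-commit; committed e=6)
Op 5: BEGIN: in_txn=True, pending={}
Op 6: UPDATE b=1 (pending; pending now {b=1})
Op 7: COMMIT: merged ['b'] into committed; committed now {a=6, b=1, d=18, e=6}
Op 8: UPDATE a=11 (auto-commit; committed a=11)
Op 9: UPDATE e=25 (auto-commit; committed e=25)
Op 10: UPDATE a=5 (auto-commit; committed a=5)
Op 11: BEGIN: in_txn=True, pending={}
Op 12: COMMIT: merged [] into committed; committed now {a=5, b=1, d=18, e=25}
ROLLBACK at op 3 discards: ['e']

Answer: e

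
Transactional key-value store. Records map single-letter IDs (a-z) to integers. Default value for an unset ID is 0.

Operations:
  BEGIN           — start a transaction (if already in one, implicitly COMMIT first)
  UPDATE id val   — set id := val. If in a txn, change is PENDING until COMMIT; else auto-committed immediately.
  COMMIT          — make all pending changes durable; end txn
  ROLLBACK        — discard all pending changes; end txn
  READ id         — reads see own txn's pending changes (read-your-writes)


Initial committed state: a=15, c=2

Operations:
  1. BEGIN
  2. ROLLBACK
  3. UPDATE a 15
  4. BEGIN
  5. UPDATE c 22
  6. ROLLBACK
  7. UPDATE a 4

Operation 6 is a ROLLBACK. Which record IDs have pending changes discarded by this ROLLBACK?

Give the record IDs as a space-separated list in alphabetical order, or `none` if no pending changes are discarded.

Initial committed: {a=15, c=2}
Op 1: BEGIN: in_txn=True, pending={}
Op 2: ROLLBACK: discarded pending []; in_txn=False
Op 3: UPDATE a=15 (auto-commit; committed a=15)
Op 4: BEGIN: in_txn=True, pending={}
Op 5: UPDATE c=22 (pending; pending now {c=22})
Op 6: ROLLBACK: discarded pending ['c']; in_txn=False
Op 7: UPDATE a=4 (auto-commit; committed a=4)
ROLLBACK at op 6 discards: ['c']

Answer: c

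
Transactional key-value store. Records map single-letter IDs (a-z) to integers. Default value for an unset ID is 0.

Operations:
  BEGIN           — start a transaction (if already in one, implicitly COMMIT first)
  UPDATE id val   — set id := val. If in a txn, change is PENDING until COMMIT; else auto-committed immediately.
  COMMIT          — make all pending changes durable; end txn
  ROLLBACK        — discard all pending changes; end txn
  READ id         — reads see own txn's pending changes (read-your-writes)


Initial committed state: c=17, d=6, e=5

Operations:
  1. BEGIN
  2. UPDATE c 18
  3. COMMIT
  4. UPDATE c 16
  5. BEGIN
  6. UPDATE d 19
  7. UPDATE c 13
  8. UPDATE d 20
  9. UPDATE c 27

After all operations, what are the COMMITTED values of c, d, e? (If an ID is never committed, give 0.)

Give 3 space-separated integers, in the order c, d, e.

Initial committed: {c=17, d=6, e=5}
Op 1: BEGIN: in_txn=True, pending={}
Op 2: UPDATE c=18 (pending; pending now {c=18})
Op 3: COMMIT: merged ['c'] into committed; committed now {c=18, d=6, e=5}
Op 4: UPDATE c=16 (auto-commit; committed c=16)
Op 5: BEGIN: in_txn=True, pending={}
Op 6: UPDATE d=19 (pending; pending now {d=19})
Op 7: UPDATE c=13 (pending; pending now {c=13, d=19})
Op 8: UPDATE d=20 (pending; pending now {c=13, d=20})
Op 9: UPDATE c=27 (pending; pending now {c=27, d=20})
Final committed: {c=16, d=6, e=5}

Answer: 16 6 5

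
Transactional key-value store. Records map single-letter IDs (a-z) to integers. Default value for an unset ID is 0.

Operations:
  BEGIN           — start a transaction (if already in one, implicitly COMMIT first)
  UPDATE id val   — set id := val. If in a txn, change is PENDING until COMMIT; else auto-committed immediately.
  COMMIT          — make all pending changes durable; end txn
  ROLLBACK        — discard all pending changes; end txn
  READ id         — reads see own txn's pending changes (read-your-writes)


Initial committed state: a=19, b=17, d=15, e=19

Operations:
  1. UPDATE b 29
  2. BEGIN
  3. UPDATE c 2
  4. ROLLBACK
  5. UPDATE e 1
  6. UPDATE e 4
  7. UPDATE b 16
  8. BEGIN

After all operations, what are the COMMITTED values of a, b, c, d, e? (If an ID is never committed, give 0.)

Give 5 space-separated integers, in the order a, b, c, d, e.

Answer: 19 16 0 15 4

Derivation:
Initial committed: {a=19, b=17, d=15, e=19}
Op 1: UPDATE b=29 (auto-commit; committed b=29)
Op 2: BEGIN: in_txn=True, pending={}
Op 3: UPDATE c=2 (pending; pending now {c=2})
Op 4: ROLLBACK: discarded pending ['c']; in_txn=False
Op 5: UPDATE e=1 (auto-commit; committed e=1)
Op 6: UPDATE e=4 (auto-commit; committed e=4)
Op 7: UPDATE b=16 (auto-commit; committed b=16)
Op 8: BEGIN: in_txn=True, pending={}
Final committed: {a=19, b=16, d=15, e=4}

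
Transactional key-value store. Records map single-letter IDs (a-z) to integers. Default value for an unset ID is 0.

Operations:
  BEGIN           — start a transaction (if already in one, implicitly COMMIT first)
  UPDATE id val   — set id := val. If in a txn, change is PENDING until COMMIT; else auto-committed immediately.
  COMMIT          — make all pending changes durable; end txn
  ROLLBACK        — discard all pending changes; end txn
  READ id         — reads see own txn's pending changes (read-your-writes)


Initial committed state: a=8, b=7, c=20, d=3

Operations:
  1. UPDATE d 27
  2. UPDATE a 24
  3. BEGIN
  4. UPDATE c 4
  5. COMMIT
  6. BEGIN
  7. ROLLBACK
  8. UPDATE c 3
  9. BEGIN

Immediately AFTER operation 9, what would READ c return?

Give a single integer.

Initial committed: {a=8, b=7, c=20, d=3}
Op 1: UPDATE d=27 (auto-commit; committed d=27)
Op 2: UPDATE a=24 (auto-commit; committed a=24)
Op 3: BEGIN: in_txn=True, pending={}
Op 4: UPDATE c=4 (pending; pending now {c=4})
Op 5: COMMIT: merged ['c'] into committed; committed now {a=24, b=7, c=4, d=27}
Op 6: BEGIN: in_txn=True, pending={}
Op 7: ROLLBACK: discarded pending []; in_txn=False
Op 8: UPDATE c=3 (auto-commit; committed c=3)
Op 9: BEGIN: in_txn=True, pending={}
After op 9: visible(c) = 3 (pending={}, committed={a=24, b=7, c=3, d=27})

Answer: 3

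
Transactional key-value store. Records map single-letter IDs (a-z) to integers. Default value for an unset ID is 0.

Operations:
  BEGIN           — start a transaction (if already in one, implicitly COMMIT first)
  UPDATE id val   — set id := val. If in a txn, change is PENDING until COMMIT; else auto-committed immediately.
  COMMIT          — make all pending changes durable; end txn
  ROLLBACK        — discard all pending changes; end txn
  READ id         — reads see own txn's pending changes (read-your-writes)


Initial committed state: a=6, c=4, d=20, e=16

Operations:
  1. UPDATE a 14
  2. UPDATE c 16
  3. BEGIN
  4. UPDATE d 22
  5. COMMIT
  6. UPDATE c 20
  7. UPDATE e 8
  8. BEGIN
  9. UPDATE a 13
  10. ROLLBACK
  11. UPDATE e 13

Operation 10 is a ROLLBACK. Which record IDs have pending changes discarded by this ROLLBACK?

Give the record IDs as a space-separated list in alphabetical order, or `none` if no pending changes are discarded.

Answer: a

Derivation:
Initial committed: {a=6, c=4, d=20, e=16}
Op 1: UPDATE a=14 (auto-commit; committed a=14)
Op 2: UPDATE c=16 (auto-commit; committed c=16)
Op 3: BEGIN: in_txn=True, pending={}
Op 4: UPDATE d=22 (pending; pending now {d=22})
Op 5: COMMIT: merged ['d'] into committed; committed now {a=14, c=16, d=22, e=16}
Op 6: UPDATE c=20 (auto-commit; committed c=20)
Op 7: UPDATE e=8 (auto-commit; committed e=8)
Op 8: BEGIN: in_txn=True, pending={}
Op 9: UPDATE a=13 (pending; pending now {a=13})
Op 10: ROLLBACK: discarded pending ['a']; in_txn=False
Op 11: UPDATE e=13 (auto-commit; committed e=13)
ROLLBACK at op 10 discards: ['a']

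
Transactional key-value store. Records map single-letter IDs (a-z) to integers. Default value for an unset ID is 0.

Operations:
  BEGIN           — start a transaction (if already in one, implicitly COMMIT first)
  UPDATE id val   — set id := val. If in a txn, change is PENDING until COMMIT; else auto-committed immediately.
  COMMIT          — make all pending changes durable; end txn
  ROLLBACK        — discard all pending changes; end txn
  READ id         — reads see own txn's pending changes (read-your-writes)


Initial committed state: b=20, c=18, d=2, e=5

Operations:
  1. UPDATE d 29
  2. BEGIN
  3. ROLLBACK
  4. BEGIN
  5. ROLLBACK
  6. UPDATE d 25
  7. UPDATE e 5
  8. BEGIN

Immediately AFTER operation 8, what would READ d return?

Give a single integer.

Initial committed: {b=20, c=18, d=2, e=5}
Op 1: UPDATE d=29 (auto-commit; committed d=29)
Op 2: BEGIN: in_txn=True, pending={}
Op 3: ROLLBACK: discarded pending []; in_txn=False
Op 4: BEGIN: in_txn=True, pending={}
Op 5: ROLLBACK: discarded pending []; in_txn=False
Op 6: UPDATE d=25 (auto-commit; committed d=25)
Op 7: UPDATE e=5 (auto-commit; committed e=5)
Op 8: BEGIN: in_txn=True, pending={}
After op 8: visible(d) = 25 (pending={}, committed={b=20, c=18, d=25, e=5})

Answer: 25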